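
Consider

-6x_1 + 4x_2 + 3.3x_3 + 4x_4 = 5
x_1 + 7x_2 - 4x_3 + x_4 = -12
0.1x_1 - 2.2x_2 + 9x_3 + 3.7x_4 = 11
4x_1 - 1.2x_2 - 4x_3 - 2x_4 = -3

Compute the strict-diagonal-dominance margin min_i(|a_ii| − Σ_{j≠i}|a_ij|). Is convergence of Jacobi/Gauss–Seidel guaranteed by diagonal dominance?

row 1: |-6| − (4+3.3+4) = -5.3
row 2: |7| − (1+4+1) = 1
row 3: |9| − (0.1+2.2+3.7) = 3
row 4: |-2| − (4+1.2+4) = -7.2
minimum over rows = -7.2 → not strictly diagonally dominant

-7.2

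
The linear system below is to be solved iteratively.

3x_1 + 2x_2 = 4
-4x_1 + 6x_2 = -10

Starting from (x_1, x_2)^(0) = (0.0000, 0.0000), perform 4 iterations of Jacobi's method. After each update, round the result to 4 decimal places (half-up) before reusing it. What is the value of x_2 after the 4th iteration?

Iteration 1:
  x_1 = (4 - (2)·0.0000) / (3) = 1.3333
  x_2 = (-10 - (-4)·0.0000) / (6) = -1.6667
Iteration 2:
  x_1 = (4 - (2)·-1.6667) / (3) = 2.4445
  x_2 = (-10 - (-4)·1.3333) / (6) = -0.7778
Iteration 3:
  x_1 = (4 - (2)·-0.7778) / (3) = 1.8519
  x_2 = (-10 - (-4)·2.4445) / (6) = -0.0370
Iteration 4:
  x_1 = (4 - (2)·-0.0370) / (3) = 1.3580
  x_2 = (-10 - (-4)·1.8519) / (6) = -0.4321

-0.4321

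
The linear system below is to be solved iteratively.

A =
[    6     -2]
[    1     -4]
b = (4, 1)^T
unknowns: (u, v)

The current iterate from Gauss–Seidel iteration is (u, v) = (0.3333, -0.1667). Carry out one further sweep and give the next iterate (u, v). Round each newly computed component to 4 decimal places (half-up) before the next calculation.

(0.6111, -0.0972)

One sweep:
  u = (4 - (-2)·-0.1667) / (6) = 0.6111
  v = (1 - (1)·0.6111) / (-4) = -0.0972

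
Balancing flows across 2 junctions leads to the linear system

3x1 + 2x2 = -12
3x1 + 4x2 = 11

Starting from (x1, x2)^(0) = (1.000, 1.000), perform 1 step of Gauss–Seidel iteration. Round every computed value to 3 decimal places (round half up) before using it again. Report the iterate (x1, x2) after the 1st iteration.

Iteration 1:
  x1 = (-12 - (2)·1.000) / (3) = -4.667
  x2 = (11 - (3)·-4.667) / (4) = 6.250

(-4.667, 6.250)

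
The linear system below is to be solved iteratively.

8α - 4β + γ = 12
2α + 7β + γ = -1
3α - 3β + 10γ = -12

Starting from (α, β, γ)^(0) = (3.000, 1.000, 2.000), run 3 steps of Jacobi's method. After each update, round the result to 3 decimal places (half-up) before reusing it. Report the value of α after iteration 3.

Iteration 1:
  α = (12 - (-4)·1.000 - (1)·2.000) / (8) = 1.750
  β = (-1 - (2)·3.000 - (1)·2.000) / (7) = -1.286
  γ = (-12 - (3)·3.000 - (-3)·1.000) / (10) = -1.800
Iteration 2:
  α = (12 - (-4)·-1.286 - (1)·-1.800) / (8) = 1.082
  β = (-1 - (2)·1.750 - (1)·-1.800) / (7) = -0.386
  γ = (-12 - (3)·1.750 - (-3)·-1.286) / (10) = -2.111
Iteration 3:
  α = (12 - (-4)·-0.386 - (1)·-2.111) / (8) = 1.571
  β = (-1 - (2)·1.082 - (1)·-2.111) / (7) = -0.150
  γ = (-12 - (3)·1.082 - (-3)·-0.386) / (10) = -1.640

1.571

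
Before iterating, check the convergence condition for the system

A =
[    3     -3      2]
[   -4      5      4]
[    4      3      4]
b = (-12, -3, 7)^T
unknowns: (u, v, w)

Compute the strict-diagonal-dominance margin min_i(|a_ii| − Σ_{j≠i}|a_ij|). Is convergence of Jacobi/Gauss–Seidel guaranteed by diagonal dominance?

-3

row 1: |3| − (3+2) = -2
row 2: |5| − (4+4) = -3
row 3: |4| − (4+3) = -3
minimum over rows = -3 → not strictly diagonally dominant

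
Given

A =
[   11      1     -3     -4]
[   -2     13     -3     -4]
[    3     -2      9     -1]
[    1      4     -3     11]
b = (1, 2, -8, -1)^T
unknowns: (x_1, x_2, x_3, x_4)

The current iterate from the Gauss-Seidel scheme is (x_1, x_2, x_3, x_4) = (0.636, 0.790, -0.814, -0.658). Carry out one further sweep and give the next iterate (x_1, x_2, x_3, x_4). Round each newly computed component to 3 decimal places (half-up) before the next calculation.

(-0.442, -0.304, -0.882, -0.181)

One sweep:
  x_1 = (1 - (1)·0.790 - (-3)·-0.814 - (-4)·-0.658) / (11) = -0.442
  x_2 = (2 - (-2)·-0.442 - (-3)·-0.814 - (-4)·-0.658) / (13) = -0.304
  x_3 = (-8 - (3)·-0.442 - (-2)·-0.304 - (-1)·-0.658) / (9) = -0.882
  x_4 = (-1 - (1)·-0.442 - (4)·-0.304 - (-3)·-0.882) / (11) = -0.181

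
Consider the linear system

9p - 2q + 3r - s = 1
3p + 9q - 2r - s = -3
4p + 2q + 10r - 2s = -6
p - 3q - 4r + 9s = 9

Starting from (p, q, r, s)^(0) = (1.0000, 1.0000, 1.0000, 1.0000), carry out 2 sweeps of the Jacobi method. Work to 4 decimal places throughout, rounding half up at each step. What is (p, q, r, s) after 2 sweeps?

(0.5556, -0.4074, -0.2444, 0.4321)

Iteration 1:
  p = (1 - (-2)·1.0000 - (3)·1.0000 - (-1)·1.0000) / (9) = 0.1111
  q = (-3 - (3)·1.0000 - (-2)·1.0000 - (-1)·1.0000) / (9) = -0.3333
  r = (-6 - (4)·1.0000 - (2)·1.0000 - (-2)·1.0000) / (10) = -1.0000
  s = (9 - (1)·1.0000 - (-3)·1.0000 - (-4)·1.0000) / (9) = 1.6667
Iteration 2:
  p = (1 - (-2)·-0.3333 - (3)·-1.0000 - (-1)·1.6667) / (9) = 0.5556
  q = (-3 - (3)·0.1111 - (-2)·-1.0000 - (-1)·1.6667) / (9) = -0.4074
  r = (-6 - (4)·0.1111 - (2)·-0.3333 - (-2)·1.6667) / (10) = -0.2444
  s = (9 - (1)·0.1111 - (-3)·-0.3333 - (-4)·-1.0000) / (9) = 0.4321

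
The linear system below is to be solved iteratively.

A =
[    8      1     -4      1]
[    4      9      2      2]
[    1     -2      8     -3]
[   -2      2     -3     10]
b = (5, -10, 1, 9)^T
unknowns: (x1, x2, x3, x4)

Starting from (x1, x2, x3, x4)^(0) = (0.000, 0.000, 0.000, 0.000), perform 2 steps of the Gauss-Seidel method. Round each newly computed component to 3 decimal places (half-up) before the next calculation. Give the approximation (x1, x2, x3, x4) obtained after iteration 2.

(0.497, -1.535, 0.134, 1.347)

Iteration 1:
  x1 = (5 - (1)·0.000 - (-4)·0.000 - (1)·0.000) / (8) = 0.625
  x2 = (-10 - (4)·0.625 - (2)·0.000 - (2)·0.000) / (9) = -1.389
  x3 = (1 - (1)·0.625 - (-2)·-1.389 - (-3)·0.000) / (8) = -0.300
  x4 = (9 - (-2)·0.625 - (2)·-1.389 - (-3)·-0.300) / (10) = 1.213
Iteration 2:
  x1 = (5 - (1)·-1.389 - (-4)·-0.300 - (1)·1.213) / (8) = 0.497
  x2 = (-10 - (4)·0.497 - (2)·-0.300 - (2)·1.213) / (9) = -1.535
  x3 = (1 - (1)·0.497 - (-2)·-1.535 - (-3)·1.213) / (8) = 0.134
  x4 = (9 - (-2)·0.497 - (2)·-1.535 - (-3)·0.134) / (10) = 1.347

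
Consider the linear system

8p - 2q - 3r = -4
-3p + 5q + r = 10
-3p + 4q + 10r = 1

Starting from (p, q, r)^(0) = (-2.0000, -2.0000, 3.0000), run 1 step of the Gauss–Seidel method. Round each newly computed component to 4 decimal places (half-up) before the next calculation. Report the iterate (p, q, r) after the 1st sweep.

(0.1250, 1.4750, -0.4525)

Iteration 1:
  p = (-4 - (-2)·-2.0000 - (-3)·3.0000) / (8) = 0.1250
  q = (10 - (-3)·0.1250 - (1)·3.0000) / (5) = 1.4750
  r = (1 - (-3)·0.1250 - (4)·1.4750) / (10) = -0.4525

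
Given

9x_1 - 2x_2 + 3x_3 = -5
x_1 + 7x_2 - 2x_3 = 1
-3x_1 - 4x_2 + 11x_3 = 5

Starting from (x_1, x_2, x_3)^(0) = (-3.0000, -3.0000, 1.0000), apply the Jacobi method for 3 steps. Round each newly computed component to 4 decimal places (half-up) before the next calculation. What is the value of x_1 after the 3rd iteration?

Iteration 1:
  x_1 = (-5 - (-2)·-3.0000 - (3)·1.0000) / (9) = -1.5556
  x_2 = (1 - (1)·-3.0000 - (-2)·1.0000) / (7) = 0.8571
  x_3 = (5 - (-3)·-3.0000 - (-4)·-3.0000) / (11) = -1.4545
Iteration 2:
  x_1 = (-5 - (-2)·0.8571 - (3)·-1.4545) / (9) = 0.1197
  x_2 = (1 - (1)·-1.5556 - (-2)·-1.4545) / (7) = -0.0505
  x_3 = (5 - (-3)·-1.5556 - (-4)·0.8571) / (11) = 0.3420
Iteration 3:
  x_1 = (-5 - (-2)·-0.0505 - (3)·0.3420) / (9) = -0.6808
  x_2 = (1 - (1)·0.1197 - (-2)·0.3420) / (7) = 0.2235
  x_3 = (5 - (-3)·0.1197 - (-4)·-0.0505) / (11) = 0.4688

-0.6808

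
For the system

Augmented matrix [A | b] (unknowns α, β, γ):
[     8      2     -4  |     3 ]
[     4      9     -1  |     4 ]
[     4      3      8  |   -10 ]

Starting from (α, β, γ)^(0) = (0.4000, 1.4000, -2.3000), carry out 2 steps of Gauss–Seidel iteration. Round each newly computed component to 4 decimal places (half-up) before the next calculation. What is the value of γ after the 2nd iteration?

-1.2872

Iteration 1:
  α = (3 - (2)·1.4000 - (-4)·-2.3000) / (8) = -1.1250
  β = (4 - (4)·-1.1250 - (-1)·-2.3000) / (9) = 0.6889
  γ = (-10 - (4)·-1.1250 - (3)·0.6889) / (8) = -0.9458
Iteration 2:
  α = (3 - (2)·0.6889 - (-4)·-0.9458) / (8) = -0.2701
  β = (4 - (4)·-0.2701 - (-1)·-0.9458) / (9) = 0.4594
  γ = (-10 - (4)·-0.2701 - (3)·0.4594) / (8) = -1.2872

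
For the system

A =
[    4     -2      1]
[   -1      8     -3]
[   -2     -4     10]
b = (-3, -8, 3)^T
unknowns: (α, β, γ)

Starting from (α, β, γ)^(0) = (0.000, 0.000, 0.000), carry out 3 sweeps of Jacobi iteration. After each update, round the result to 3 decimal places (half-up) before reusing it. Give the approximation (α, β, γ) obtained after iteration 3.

Iteration 1:
  α = (-3 - (-2)·0.000 - (1)·0.000) / (4) = -0.750
  β = (-8 - (-1)·0.000 - (-3)·0.000) / (8) = -1.000
  γ = (3 - (-2)·0.000 - (-4)·0.000) / (10) = 0.300
Iteration 2:
  α = (-3 - (-2)·-1.000 - (1)·0.300) / (4) = -1.325
  β = (-8 - (-1)·-0.750 - (-3)·0.300) / (8) = -0.981
  γ = (3 - (-2)·-0.750 - (-4)·-1.000) / (10) = -0.250
Iteration 3:
  α = (-3 - (-2)·-0.981 - (1)·-0.250) / (4) = -1.178
  β = (-8 - (-1)·-1.325 - (-3)·-0.250) / (8) = -1.259
  γ = (3 - (-2)·-1.325 - (-4)·-0.981) / (10) = -0.357

(-1.178, -1.259, -0.357)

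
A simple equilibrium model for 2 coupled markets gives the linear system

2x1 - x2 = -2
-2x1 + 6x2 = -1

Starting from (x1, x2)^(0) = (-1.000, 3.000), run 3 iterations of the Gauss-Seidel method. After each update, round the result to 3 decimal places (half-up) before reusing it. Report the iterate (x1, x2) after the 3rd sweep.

(-1.250, -0.583)

Iteration 1:
  x1 = (-2 - (-1)·3.000) / (2) = 0.500
  x2 = (-1 - (-2)·0.500) / (6) = 0.000
Iteration 2:
  x1 = (-2 - (-1)·0.000) / (2) = -1.000
  x2 = (-1 - (-2)·-1.000) / (6) = -0.500
Iteration 3:
  x1 = (-2 - (-1)·-0.500) / (2) = -1.250
  x2 = (-1 - (-2)·-1.250) / (6) = -0.583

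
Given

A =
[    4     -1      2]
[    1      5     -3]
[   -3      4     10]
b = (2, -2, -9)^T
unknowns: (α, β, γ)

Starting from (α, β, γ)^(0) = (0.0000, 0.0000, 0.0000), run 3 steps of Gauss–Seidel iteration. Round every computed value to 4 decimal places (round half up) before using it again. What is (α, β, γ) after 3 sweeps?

(0.4655, -0.7097, -0.4765)

Iteration 1:
  α = (2 - (-1)·0.0000 - (2)·0.0000) / (4) = 0.5000
  β = (-2 - (1)·0.5000 - (-3)·0.0000) / (5) = -0.5000
  γ = (-9 - (-3)·0.5000 - (4)·-0.5000) / (10) = -0.5500
Iteration 2:
  α = (2 - (-1)·-0.5000 - (2)·-0.5500) / (4) = 0.6500
  β = (-2 - (1)·0.6500 - (-3)·-0.5500) / (5) = -0.8600
  γ = (-9 - (-3)·0.6500 - (4)·-0.8600) / (10) = -0.3610
Iteration 3:
  α = (2 - (-1)·-0.8600 - (2)·-0.3610) / (4) = 0.4655
  β = (-2 - (1)·0.4655 - (-3)·-0.3610) / (5) = -0.7097
  γ = (-9 - (-3)·0.4655 - (4)·-0.7097) / (10) = -0.4765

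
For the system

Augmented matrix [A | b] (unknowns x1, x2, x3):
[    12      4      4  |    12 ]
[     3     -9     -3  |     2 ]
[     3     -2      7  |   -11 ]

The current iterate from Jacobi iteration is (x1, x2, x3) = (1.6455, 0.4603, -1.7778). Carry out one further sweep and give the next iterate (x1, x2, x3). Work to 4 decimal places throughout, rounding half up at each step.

(1.4392, 0.9189, -2.1451)

One sweep:
  x1 = (12 - (4)·0.4603 - (4)·-1.7778) / (12) = 1.4392
  x2 = (2 - (3)·1.6455 - (-3)·-1.7778) / (-9) = 0.9189
  x3 = (-11 - (3)·1.6455 - (-2)·0.4603) / (7) = -2.1451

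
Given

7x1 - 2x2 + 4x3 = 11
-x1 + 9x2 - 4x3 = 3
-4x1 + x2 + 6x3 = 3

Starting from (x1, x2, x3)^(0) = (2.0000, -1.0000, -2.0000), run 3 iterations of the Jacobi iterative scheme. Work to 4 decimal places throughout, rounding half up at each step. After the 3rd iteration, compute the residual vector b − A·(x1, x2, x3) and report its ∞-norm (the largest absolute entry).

Iteration 1:
  x1 = (11 - (-2)·-1.0000 - (4)·-2.0000) / (7) = 2.4286
  x2 = (3 - (-1)·2.0000 - (-4)·-2.0000) / (9) = -0.3333
  x3 = (3 - (-4)·2.0000 - (1)·-1.0000) / (6) = 2.0000
Iteration 2:
  x1 = (11 - (-2)·-0.3333 - (4)·2.0000) / (7) = 0.3333
  x2 = (3 - (-1)·2.4286 - (-4)·2.0000) / (9) = 1.4921
  x3 = (3 - (-4)·2.4286 - (1)·-0.3333) / (6) = 2.1746
Iteration 3:
  x1 = (11 - (-2)·1.4921 - (4)·2.1746) / (7) = 0.7551
  x2 = (3 - (-1)·0.3333 - (-4)·2.1746) / (9) = 1.3369
  x3 = (3 - (-4)·0.3333 - (1)·1.4921) / (6) = 0.4735
Residual b − A·x = (6.4941, -6.3830, 1.8425); ∞-norm = 6.4941

6.4941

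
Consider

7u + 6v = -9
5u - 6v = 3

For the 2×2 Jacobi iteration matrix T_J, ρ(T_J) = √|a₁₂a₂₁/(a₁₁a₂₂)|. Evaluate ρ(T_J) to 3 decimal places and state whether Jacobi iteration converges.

a₁₂a₂₁/(a₁₁a₂₂) = (6)·(5) / ((7)·(-6)) = -0.714286
ρ = √|-0.714286| = √0.714286 = 0.845
ρ < 1, so Jacobi converges

0.845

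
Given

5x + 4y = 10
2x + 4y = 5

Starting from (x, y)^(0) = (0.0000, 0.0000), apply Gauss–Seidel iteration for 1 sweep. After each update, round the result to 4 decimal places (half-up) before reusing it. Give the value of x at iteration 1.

Iteration 1:
  x = (10 - (4)·0.0000) / (5) = 2.0000
  y = (5 - (2)·2.0000) / (4) = 0.2500

2.0000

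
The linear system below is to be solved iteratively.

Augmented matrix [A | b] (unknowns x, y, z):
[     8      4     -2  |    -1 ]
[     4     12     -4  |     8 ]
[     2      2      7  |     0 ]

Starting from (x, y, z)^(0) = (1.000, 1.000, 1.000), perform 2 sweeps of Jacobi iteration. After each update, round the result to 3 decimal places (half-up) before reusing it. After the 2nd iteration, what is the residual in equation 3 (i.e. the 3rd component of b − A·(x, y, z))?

Iteration 1:
  x = (-1 - (4)·1.000 - (-2)·1.000) / (8) = -0.375
  y = (8 - (4)·1.000 - (-4)·1.000) / (12) = 0.667
  z = (0 - (2)·1.000 - (2)·1.000) / (7) = -0.571
Iteration 2:
  x = (-1 - (4)·0.667 - (-2)·-0.571) / (8) = -0.601
  y = (8 - (4)·-0.375 - (-4)·-0.571) / (12) = 0.601
  z = (0 - (2)·-0.375 - (2)·0.667) / (7) = -0.083
Residual b − A·x = (1.238, 2.860, 0.581)

0.581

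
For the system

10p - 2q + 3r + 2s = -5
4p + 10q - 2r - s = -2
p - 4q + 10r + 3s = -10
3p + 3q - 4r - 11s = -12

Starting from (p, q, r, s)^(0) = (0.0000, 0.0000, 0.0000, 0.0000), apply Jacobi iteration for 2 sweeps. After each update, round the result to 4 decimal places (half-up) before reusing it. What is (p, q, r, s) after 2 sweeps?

(-0.4582, -0.0909, -1.3573, 1.2636)

Iteration 1:
  p = (-5 - (-2)·0.0000 - (3)·0.0000 - (2)·0.0000) / (10) = -0.5000
  q = (-2 - (4)·0.0000 - (-2)·0.0000 - (-1)·0.0000) / (10) = -0.2000
  r = (-10 - (1)·0.0000 - (-4)·0.0000 - (3)·0.0000) / (10) = -1.0000
  s = (-12 - (3)·0.0000 - (3)·0.0000 - (-4)·0.0000) / (-11) = 1.0909
Iteration 2:
  p = (-5 - (-2)·-0.2000 - (3)·-1.0000 - (2)·1.0909) / (10) = -0.4582
  q = (-2 - (4)·-0.5000 - (-2)·-1.0000 - (-1)·1.0909) / (10) = -0.0909
  r = (-10 - (1)·-0.5000 - (-4)·-0.2000 - (3)·1.0909) / (10) = -1.3573
  s = (-12 - (3)·-0.5000 - (3)·-0.2000 - (-4)·-1.0000) / (-11) = 1.2636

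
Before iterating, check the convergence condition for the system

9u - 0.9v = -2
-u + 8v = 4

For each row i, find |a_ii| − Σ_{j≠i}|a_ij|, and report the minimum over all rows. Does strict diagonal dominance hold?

7

row 1: |9| − (0.9) = 8.1
row 2: |8| − (1) = 7
minimum over rows = 7 → strictly diagonally dominant (convergence guaranteed)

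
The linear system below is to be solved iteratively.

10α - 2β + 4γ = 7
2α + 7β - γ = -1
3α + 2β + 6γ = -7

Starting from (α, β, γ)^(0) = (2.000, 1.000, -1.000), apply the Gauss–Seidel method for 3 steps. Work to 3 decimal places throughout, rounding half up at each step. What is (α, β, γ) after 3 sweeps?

Iteration 1:
  α = (7 - (-2)·1.000 - (4)·-1.000) / (10) = 1.300
  β = (-1 - (2)·1.300 - (-1)·-1.000) / (7) = -0.657
  γ = (-7 - (3)·1.300 - (2)·-0.657) / (6) = -1.598
Iteration 2:
  α = (7 - (-2)·-0.657 - (4)·-1.598) / (10) = 1.208
  β = (-1 - (2)·1.208 - (-1)·-1.598) / (7) = -0.716
  γ = (-7 - (3)·1.208 - (2)·-0.716) / (6) = -1.532
Iteration 3:
  α = (7 - (-2)·-0.716 - (4)·-1.532) / (10) = 1.170
  β = (-1 - (2)·1.170 - (-1)·-1.532) / (7) = -0.696
  γ = (-7 - (3)·1.170 - (2)·-0.696) / (6) = -1.520

(1.170, -0.696, -1.520)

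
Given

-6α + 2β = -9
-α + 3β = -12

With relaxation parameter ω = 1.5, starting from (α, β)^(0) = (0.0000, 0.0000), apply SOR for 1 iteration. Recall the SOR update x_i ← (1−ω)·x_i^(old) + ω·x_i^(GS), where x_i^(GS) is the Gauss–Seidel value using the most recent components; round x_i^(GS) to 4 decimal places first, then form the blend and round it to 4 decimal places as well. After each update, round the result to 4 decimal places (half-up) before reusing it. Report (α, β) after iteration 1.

Iteration 1:
  α: GS value = (-9 - (2)·0.0000) / (-6) = 1.5000;  α ← (1−ω)·0.0000 + ω·1.5000 = 2.2500
  β: GS value = (-12 - (-1)·2.2500) / (3) = -3.2500;  β ← (1−ω)·0.0000 + ω·-3.2500 = -4.8750

(2.2500, -4.8750)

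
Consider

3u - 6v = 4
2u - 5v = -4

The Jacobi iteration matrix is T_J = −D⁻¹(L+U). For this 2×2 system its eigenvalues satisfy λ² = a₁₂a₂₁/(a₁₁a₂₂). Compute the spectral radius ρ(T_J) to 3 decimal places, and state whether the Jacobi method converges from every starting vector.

0.894

a₁₂a₂₁/(a₁₁a₂₂) = (-6)·(2) / ((3)·(-5)) = 0.800000
ρ = √|0.800000| = √0.800000 = 0.894
ρ < 1, so Jacobi converges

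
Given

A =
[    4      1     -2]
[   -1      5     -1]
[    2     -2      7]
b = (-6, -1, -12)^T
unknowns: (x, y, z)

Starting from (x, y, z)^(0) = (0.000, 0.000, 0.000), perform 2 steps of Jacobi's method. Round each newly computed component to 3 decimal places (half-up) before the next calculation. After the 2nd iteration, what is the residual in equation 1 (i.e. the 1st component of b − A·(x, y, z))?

1.385

Iteration 1:
  x = (-6 - (1)·0.000 - (-2)·0.000) / (4) = -1.500
  y = (-1 - (-1)·0.000 - (-1)·0.000) / (5) = -0.200
  z = (-12 - (2)·0.000 - (-2)·0.000) / (7) = -1.714
Iteration 2:
  x = (-6 - (1)·-0.200 - (-2)·-1.714) / (4) = -2.307
  y = (-1 - (-1)·-1.500 - (-1)·-1.714) / (5) = -0.843
  z = (-12 - (2)·-1.500 - (-2)·-0.200) / (7) = -1.343
Residual b − A·x = (1.385, -0.435, 0.329)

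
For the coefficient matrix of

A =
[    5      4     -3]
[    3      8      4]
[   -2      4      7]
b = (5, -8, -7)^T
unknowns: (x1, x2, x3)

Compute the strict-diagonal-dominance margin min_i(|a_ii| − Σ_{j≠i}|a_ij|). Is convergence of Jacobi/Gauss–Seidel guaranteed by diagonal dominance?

-2

row 1: |5| − (4+3) = -2
row 2: |8| − (3+4) = 1
row 3: |7| − (2+4) = 1
minimum over rows = -2 → not strictly diagonally dominant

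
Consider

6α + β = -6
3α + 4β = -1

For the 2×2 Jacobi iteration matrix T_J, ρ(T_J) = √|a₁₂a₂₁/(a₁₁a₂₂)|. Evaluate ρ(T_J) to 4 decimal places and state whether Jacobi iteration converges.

a₁₂a₂₁/(a₁₁a₂₂) = (1)·(3) / ((6)·(4)) = 0.125000
ρ = √|0.125000| = √0.125000 = 0.3536
ρ < 1, so Jacobi converges

0.3536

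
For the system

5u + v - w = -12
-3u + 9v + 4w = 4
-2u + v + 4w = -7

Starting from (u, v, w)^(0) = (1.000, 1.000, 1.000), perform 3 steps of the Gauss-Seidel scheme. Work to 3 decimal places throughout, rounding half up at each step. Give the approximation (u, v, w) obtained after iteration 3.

Iteration 1:
  u = (-12 - (1)·1.000 - (-1)·1.000) / (5) = -2.400
  v = (4 - (-3)·-2.400 - (4)·1.000) / (9) = -0.800
  w = (-7 - (-2)·-2.400 - (1)·-0.800) / (4) = -2.750
Iteration 2:
  u = (-12 - (1)·-0.800 - (-1)·-2.750) / (5) = -2.790
  v = (4 - (-3)·-2.790 - (4)·-2.750) / (9) = 0.737
  w = (-7 - (-2)·-2.790 - (1)·0.737) / (4) = -3.329
Iteration 3:
  u = (-12 - (1)·0.737 - (-1)·-3.329) / (5) = -3.213
  v = (4 - (-3)·-3.213 - (4)·-3.329) / (9) = 0.853
  w = (-7 - (-2)·-3.213 - (1)·0.853) / (4) = -3.570

(-3.213, 0.853, -3.570)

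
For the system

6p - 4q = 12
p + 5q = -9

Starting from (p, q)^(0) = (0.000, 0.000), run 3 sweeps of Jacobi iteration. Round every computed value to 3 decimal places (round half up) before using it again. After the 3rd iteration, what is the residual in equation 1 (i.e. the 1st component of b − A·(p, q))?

Iteration 1:
  p = (12 - (-4)·0.000) / (6) = 2.000
  q = (-9 - (1)·0.000) / (5) = -1.800
Iteration 2:
  p = (12 - (-4)·-1.800) / (6) = 0.800
  q = (-9 - (1)·2.000) / (5) = -2.200
Iteration 3:
  p = (12 - (-4)·-2.200) / (6) = 0.533
  q = (-9 - (1)·0.800) / (5) = -1.960
Residual b − A·x = (0.962, 0.267)

0.962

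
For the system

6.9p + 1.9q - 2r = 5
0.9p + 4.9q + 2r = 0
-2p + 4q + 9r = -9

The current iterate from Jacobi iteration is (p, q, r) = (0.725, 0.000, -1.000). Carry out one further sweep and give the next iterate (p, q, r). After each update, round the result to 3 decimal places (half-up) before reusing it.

One sweep:
  p = (5 - (1.9)·0.000 - (-2)·-1.000) / (6.9) = 0.435
  q = (0 - (0.9)·0.725 - (2)·-1.000) / (4.9) = 0.275
  r = (-9 - (-2)·0.725 - (4)·0.000) / (9) = -0.839

(0.435, 0.275, -0.839)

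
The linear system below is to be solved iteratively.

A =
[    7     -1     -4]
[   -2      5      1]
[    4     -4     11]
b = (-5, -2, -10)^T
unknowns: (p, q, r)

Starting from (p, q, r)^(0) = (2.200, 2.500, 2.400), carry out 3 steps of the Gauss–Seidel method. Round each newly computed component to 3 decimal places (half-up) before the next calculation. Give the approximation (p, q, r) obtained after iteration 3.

(-1.163, -0.746, -0.757)

Iteration 1:
  p = (-5 - (-1)·2.500 - (-4)·2.400) / (7) = 1.014
  q = (-2 - (-2)·1.014 - (1)·2.400) / (5) = -0.474
  r = (-10 - (4)·1.014 - (-4)·-0.474) / (11) = -1.450
Iteration 2:
  p = (-5 - (-1)·-0.474 - (-4)·-1.450) / (7) = -1.611
  q = (-2 - (-2)·-1.611 - (1)·-1.450) / (5) = -0.754
  r = (-10 - (4)·-1.611 - (-4)·-0.754) / (11) = -0.597
Iteration 3:
  p = (-5 - (-1)·-0.754 - (-4)·-0.597) / (7) = -1.163
  q = (-2 - (-2)·-1.163 - (1)·-0.597) / (5) = -0.746
  r = (-10 - (4)·-1.163 - (-4)·-0.746) / (11) = -0.757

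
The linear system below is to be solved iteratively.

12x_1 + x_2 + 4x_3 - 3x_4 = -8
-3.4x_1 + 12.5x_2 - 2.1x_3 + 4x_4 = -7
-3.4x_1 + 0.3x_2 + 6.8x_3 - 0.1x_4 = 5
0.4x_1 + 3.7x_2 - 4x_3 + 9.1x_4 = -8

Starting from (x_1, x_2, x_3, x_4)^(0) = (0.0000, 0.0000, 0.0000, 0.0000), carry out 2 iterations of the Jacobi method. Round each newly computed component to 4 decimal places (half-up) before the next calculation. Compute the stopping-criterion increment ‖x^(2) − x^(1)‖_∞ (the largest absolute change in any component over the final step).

0.5802

Iteration 1:
  x_1 = (-8 - (1)·0.0000 - (4)·0.0000 - (-3)·0.0000) / (12) = -0.6667
  x_2 = (-7 - (-3.4)·0.0000 - (-2.1)·0.0000 - (4)·0.0000) / (12.5) = -0.5600
  x_3 = (5 - (-3.4)·0.0000 - (0.3)·0.0000 - (-0.1)·0.0000) / (6.8) = 0.7353
  x_4 = (-8 - (0.4)·0.0000 - (3.7)·0.0000 - (-4)·0.0000) / (9.1) = -0.8791
Iteration 2:
  x_1 = (-8 - (1)·-0.5600 - (4)·0.7353 - (-3)·-0.8791) / (12) = -1.0849
  x_2 = (-7 - (-3.4)·-0.6667 - (-2.1)·0.7353 - (4)·-0.8791) / (12.5) = -0.3365
  x_3 = (5 - (-3.4)·-0.6667 - (0.3)·-0.5600 - (-0.1)·-0.8791) / (6.8) = 0.4137
  x_4 = (-8 - (0.4)·-0.6667 - (3.7)·-0.5600 - (-4)·0.7353) / (9.1) = -0.2989
Change: (-0.4182, 0.2235, -0.3216, 0.5802) → max |·| = 0.5802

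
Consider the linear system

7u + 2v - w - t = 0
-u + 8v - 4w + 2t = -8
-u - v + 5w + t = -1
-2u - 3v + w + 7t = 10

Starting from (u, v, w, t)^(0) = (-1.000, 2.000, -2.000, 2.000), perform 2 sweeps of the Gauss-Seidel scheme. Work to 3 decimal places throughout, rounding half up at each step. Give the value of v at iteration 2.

Iteration 1:
  u = (0 - (2)·2.000 - (-1)·-2.000 - (-1)·2.000) / (7) = -0.571
  v = (-8 - (-1)·-0.571 - (-4)·-2.000 - (2)·2.000) / (8) = -2.571
  w = (-1 - (-1)·-0.571 - (-1)·-2.571 - (1)·2.000) / (5) = -1.228
  t = (10 - (-2)·-0.571 - (-3)·-2.571 - (1)·-1.228) / (7) = 0.339
Iteration 2:
  u = (0 - (2)·-2.571 - (-1)·-1.228 - (-1)·0.339) / (7) = 0.608
  v = (-8 - (-1)·0.608 - (-4)·-1.228 - (2)·0.339) / (8) = -1.623
  w = (-1 - (-1)·0.608 - (-1)·-1.623 - (1)·0.339) / (5) = -0.471
  t = (10 - (-2)·0.608 - (-3)·-1.623 - (1)·-0.471) / (7) = 0.974

-1.623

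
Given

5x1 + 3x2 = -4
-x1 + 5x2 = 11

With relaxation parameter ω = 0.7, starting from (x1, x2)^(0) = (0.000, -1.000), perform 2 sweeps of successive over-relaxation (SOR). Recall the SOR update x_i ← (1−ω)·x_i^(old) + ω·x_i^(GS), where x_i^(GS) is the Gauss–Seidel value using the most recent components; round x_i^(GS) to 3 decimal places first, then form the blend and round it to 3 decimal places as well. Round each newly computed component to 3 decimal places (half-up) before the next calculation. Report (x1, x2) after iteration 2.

Iteration 1:
  x1: GS value = (-4 - (3)·-1.000) / (5) = -0.200;  x1 ← (1−ω)·0.000 + ω·-0.200 = -0.140
  x2: GS value = (11 - (-1)·-0.140) / (5) = 2.172;  x2 ← (1−ω)·-1.000 + ω·2.172 = 1.220
Iteration 2:
  x1: GS value = (-4 - (3)·1.220) / (5) = -1.532;  x1 ← (1−ω)·-0.140 + ω·-1.532 = -1.114
  x2: GS value = (11 - (-1)·-1.114) / (5) = 1.977;  x2 ← (1−ω)·1.220 + ω·1.977 = 1.750

(-1.114, 1.750)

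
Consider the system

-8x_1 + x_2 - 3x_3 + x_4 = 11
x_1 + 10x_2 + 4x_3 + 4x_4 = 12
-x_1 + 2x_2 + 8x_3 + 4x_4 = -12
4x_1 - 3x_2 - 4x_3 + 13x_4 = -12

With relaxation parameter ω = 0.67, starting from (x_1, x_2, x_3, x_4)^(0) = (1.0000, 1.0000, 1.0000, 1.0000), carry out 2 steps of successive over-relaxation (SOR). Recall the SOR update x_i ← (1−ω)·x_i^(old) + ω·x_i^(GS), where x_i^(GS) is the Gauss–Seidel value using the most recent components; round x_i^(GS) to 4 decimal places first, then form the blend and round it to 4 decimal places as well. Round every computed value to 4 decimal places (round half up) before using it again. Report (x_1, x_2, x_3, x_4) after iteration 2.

(-0.8195, 1.4642, -1.6086, -0.6511)

Iteration 1:
  x_1: GS value = (11 - (1)·1.0000 - (-3)·1.0000 - (1)·1.0000) / (-8) = -1.5000;  x_1 ← (1−ω)·1.0000 + ω·-1.5000 = -0.6750
  x_2: GS value = (12 - (1)·-0.6750 - (4)·1.0000 - (4)·1.0000) / (10) = 0.4675;  x_2 ← (1−ω)·1.0000 + ω·0.4675 = 0.6432
  x_3: GS value = (-12 - (-1)·-0.6750 - (2)·0.6432 - (4)·1.0000) / (8) = -2.2452;  x_3 ← (1−ω)·1.0000 + ω·-2.2452 = -1.1743
  x_4: GS value = (-12 - (4)·-0.6750 - (-3)·0.6432 - (-4)·-1.1743) / (13) = -0.9283;  x_4 ← (1−ω)·1.0000 + ω·-0.9283 = -0.2920
Iteration 2:
  x_1: GS value = (11 - (1)·0.6432 - (-3)·-1.1743 - (1)·-0.2920) / (-8) = -0.8907;  x_1 ← (1−ω)·-0.6750 + ω·-0.8907 = -0.8195
  x_2: GS value = (12 - (1)·-0.8195 - (4)·-1.1743 - (4)·-0.2920) / (10) = 1.8685;  x_2 ← (1−ω)·0.6432 + ω·1.8685 = 1.4642
  x_3: GS value = (-12 - (-1)·-0.8195 - (2)·1.4642 - (4)·-0.2920) / (8) = -1.8225;  x_3 ← (1−ω)·-1.1743 + ω·-1.8225 = -1.6086
  x_4: GS value = (-12 - (4)·-0.8195 - (-3)·1.4642 - (-4)·-1.6086) / (13) = -0.8280;  x_4 ← (1−ω)·-0.2920 + ω·-0.8280 = -0.6511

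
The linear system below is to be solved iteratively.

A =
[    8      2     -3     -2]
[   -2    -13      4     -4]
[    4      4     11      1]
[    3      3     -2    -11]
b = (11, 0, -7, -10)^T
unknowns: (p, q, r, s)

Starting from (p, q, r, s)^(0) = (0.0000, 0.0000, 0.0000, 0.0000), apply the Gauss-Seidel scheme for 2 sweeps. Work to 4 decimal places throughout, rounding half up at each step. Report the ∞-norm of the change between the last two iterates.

Iteration 1:
  p = (11 - (2)·0.0000 - (-3)·0.0000 - (-2)·0.0000) / (8) = 1.3750
  q = (0 - (-2)·1.3750 - (4)·0.0000 - (-4)·0.0000) / (-13) = -0.2115
  r = (-7 - (4)·1.3750 - (4)·-0.2115 - (1)·0.0000) / (11) = -1.0595
  s = (-10 - (3)·1.3750 - (3)·-0.2115 - (-2)·-1.0595) / (-11) = 1.4190
Iteration 2:
  p = (11 - (2)·-0.2115 - (-3)·-1.0595 - (-2)·1.4190) / (8) = 1.3853
  q = (0 - (-2)·1.3853 - (4)·-1.0595 - (-4)·1.4190) / (-13) = -0.9757
  r = (-7 - (4)·1.3853 - (4)·-0.9757 - (1)·1.4190) / (11) = -0.9143
  s = (-10 - (3)·1.3853 - (3)·-0.9757 - (-2)·-0.9143) / (-11) = 1.1870
Change: (0.0103, -0.7642, 0.1452, -0.2320) → max |·| = 0.7642

0.7642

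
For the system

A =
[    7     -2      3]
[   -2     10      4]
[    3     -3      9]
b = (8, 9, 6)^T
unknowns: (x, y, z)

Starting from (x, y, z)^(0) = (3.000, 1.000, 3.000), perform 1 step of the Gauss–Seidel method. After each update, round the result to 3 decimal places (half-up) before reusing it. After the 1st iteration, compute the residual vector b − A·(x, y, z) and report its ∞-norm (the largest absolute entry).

Iteration 1:
  x = (8 - (-2)·1.000 - (3)·3.000) / (7) = 0.143
  y = (9 - (-2)·0.143 - (4)·3.000) / (10) = -0.271
  z = (6 - (3)·0.143 - (-3)·-0.271) / (9) = 0.529
Residual b − A·x = (4.870, 9.880, -0.003); ∞-norm = 9.880

9.880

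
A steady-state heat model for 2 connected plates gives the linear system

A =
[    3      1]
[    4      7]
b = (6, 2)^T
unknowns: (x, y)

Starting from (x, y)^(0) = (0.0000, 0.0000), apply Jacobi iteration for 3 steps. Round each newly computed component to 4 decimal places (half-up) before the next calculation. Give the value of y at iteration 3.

-0.8027

Iteration 1:
  x = (6 - (1)·0.0000) / (3) = 2.0000
  y = (2 - (4)·0.0000) / (7) = 0.2857
Iteration 2:
  x = (6 - (1)·0.2857) / (3) = 1.9048
  y = (2 - (4)·2.0000) / (7) = -0.8571
Iteration 3:
  x = (6 - (1)·-0.8571) / (3) = 2.2857
  y = (2 - (4)·1.9048) / (7) = -0.8027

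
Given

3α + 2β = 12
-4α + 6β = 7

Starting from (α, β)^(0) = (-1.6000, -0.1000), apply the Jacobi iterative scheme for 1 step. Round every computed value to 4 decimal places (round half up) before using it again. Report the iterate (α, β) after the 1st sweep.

Iteration 1:
  α = (12 - (2)·-0.1000) / (3) = 4.0667
  β = (7 - (-4)·-1.6000) / (6) = 0.1000

(4.0667, 0.1000)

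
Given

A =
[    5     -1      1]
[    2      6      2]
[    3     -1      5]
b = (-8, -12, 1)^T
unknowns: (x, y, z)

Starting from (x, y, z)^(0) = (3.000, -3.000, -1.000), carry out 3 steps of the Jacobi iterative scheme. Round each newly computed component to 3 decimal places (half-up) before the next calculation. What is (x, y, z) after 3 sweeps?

(-1.893, -1.725, 1.096)

Iteration 1:
  x = (-8 - (-1)·-3.000 - (1)·-1.000) / (5) = -2.000
  y = (-12 - (2)·3.000 - (2)·-1.000) / (6) = -2.667
  z = (1 - (3)·3.000 - (-1)·-3.000) / (5) = -2.200
Iteration 2:
  x = (-8 - (-1)·-2.667 - (1)·-2.200) / (5) = -1.693
  y = (-12 - (2)·-2.000 - (2)·-2.200) / (6) = -0.600
  z = (1 - (3)·-2.000 - (-1)·-2.667) / (5) = 0.867
Iteration 3:
  x = (-8 - (-1)·-0.600 - (1)·0.867) / (5) = -1.893
  y = (-12 - (2)·-1.693 - (2)·0.867) / (6) = -1.725
  z = (1 - (3)·-1.693 - (-1)·-0.600) / (5) = 1.096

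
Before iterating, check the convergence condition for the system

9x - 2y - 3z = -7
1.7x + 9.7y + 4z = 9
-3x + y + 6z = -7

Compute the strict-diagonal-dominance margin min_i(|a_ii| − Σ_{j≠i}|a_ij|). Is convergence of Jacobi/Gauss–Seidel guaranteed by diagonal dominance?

row 1: |9| − (2+3) = 4
row 2: |9.7| − (1.7+4) = 4
row 3: |6| − (3+1) = 2
minimum over rows = 2 → strictly diagonally dominant (convergence guaranteed)

2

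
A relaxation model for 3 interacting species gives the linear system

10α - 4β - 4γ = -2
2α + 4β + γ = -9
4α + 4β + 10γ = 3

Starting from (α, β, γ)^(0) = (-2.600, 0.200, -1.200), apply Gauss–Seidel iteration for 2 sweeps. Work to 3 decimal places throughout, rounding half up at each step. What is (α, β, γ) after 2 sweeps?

(-0.380, -2.360, 1.396)

Iteration 1:
  α = (-2 - (-4)·0.200 - (-4)·-1.200) / (10) = -0.600
  β = (-9 - (2)·-0.600 - (1)·-1.200) / (4) = -1.650
  γ = (3 - (4)·-0.600 - (4)·-1.650) / (10) = 1.200
Iteration 2:
  α = (-2 - (-4)·-1.650 - (-4)·1.200) / (10) = -0.380
  β = (-9 - (2)·-0.380 - (1)·1.200) / (4) = -2.360
  γ = (3 - (4)·-0.380 - (4)·-2.360) / (10) = 1.396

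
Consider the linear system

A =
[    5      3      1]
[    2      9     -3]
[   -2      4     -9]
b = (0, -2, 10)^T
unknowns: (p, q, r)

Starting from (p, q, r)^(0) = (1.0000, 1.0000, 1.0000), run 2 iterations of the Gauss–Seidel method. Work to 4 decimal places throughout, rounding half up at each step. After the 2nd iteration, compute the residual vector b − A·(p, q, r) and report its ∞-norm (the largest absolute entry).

2.8506

Iteration 1:
  p = (0 - (3)·1.0000 - (1)·1.0000) / (5) = -0.8000
  q = (-2 - (2)·-0.8000 - (-3)·1.0000) / (9) = 0.2889
  r = (10 - (-2)·-0.8000 - (4)·0.2889) / (-9) = -0.8049
Iteration 2:
  p = (0 - (3)·0.2889 - (1)·-0.8049) / (5) = -0.0124
  q = (-2 - (2)·-0.0124 - (-3)·-0.8049) / (9) = -0.4878
  r = (10 - (-2)·-0.0124 - (4)·-0.4878) / (-9) = -1.3252
Residual b − A·x = (2.8506, -1.5606, -0.0004); ∞-norm = 2.8506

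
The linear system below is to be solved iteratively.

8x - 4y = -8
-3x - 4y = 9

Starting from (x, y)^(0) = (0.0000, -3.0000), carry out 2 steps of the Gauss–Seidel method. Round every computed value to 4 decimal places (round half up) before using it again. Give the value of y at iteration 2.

Iteration 1:
  x = (-8 - (-4)·-3.0000) / (8) = -2.5000
  y = (9 - (-3)·-2.5000) / (-4) = -0.3750
Iteration 2:
  x = (-8 - (-4)·-0.3750) / (8) = -1.1875
  y = (9 - (-3)·-1.1875) / (-4) = -1.3594

-1.3594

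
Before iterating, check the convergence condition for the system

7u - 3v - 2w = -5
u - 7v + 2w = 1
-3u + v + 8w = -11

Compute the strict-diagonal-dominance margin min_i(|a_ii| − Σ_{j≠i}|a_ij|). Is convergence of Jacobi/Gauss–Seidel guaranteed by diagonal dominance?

row 1: |7| − (3+2) = 2
row 2: |-7| − (1+2) = 4
row 3: |8| − (3+1) = 4
minimum over rows = 2 → strictly diagonally dominant (convergence guaranteed)

2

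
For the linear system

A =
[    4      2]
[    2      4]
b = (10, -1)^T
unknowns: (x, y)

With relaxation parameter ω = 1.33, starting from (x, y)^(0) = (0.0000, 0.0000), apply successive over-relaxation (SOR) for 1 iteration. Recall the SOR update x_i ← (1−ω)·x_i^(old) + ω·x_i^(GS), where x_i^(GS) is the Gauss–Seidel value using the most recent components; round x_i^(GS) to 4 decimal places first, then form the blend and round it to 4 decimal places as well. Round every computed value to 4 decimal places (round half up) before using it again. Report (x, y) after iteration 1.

(3.3250, -2.5436)

Iteration 1:
  x: GS value = (10 - (2)·0.0000) / (4) = 2.5000;  x ← (1−ω)·0.0000 + ω·2.5000 = 3.3250
  y: GS value = (-1 - (2)·3.3250) / (4) = -1.9125;  y ← (1−ω)·0.0000 + ω·-1.9125 = -2.5436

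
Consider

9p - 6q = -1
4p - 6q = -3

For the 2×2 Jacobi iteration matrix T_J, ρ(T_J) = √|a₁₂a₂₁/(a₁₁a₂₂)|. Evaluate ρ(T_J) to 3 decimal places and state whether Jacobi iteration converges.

0.667

a₁₂a₂₁/(a₁₁a₂₂) = (-6)·(4) / ((9)·(-6)) = 0.444444
ρ = √|0.444444| = √0.444444 = 0.667
ρ < 1, so Jacobi converges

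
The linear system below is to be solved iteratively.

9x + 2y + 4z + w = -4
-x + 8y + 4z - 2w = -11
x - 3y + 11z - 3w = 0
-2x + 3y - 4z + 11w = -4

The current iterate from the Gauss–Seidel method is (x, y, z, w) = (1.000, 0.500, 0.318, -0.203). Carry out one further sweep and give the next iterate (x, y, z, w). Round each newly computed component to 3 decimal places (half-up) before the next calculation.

One sweep:
  x = (-4 - (2)·0.500 - (4)·0.318 - (1)·-0.203) / (9) = -0.674
  y = (-11 - (-1)·-0.674 - (4)·0.318 - (-2)·-0.203) / (8) = -1.669
  z = (0 - (1)·-0.674 - (-3)·-1.669 - (-3)·-0.203) / (11) = -0.449
  w = (-4 - (-2)·-0.674 - (3)·-1.669 - (-4)·-0.449) / (11) = -0.194

(-0.674, -1.669, -0.449, -0.194)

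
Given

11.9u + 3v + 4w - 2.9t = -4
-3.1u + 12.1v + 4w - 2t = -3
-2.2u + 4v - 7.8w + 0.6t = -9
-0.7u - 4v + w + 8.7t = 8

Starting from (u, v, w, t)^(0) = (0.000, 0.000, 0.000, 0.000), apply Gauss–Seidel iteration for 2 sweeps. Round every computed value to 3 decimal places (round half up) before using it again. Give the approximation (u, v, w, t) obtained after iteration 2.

(-0.464, -0.621, 1.014, 0.480)

Iteration 1:
  u = (-4 - (3)·0.000 - (4)·0.000 - (-2.9)·0.000) / (11.9) = -0.336
  v = (-3 - (-3.1)·-0.336 - (4)·0.000 - (-2)·0.000) / (12.1) = -0.334
  w = (-9 - (-2.2)·-0.336 - (4)·-0.334 - (0.6)·0.000) / (-7.8) = 1.077
  t = (8 - (-0.7)·-0.336 - (-4)·-0.334 - (1)·1.077) / (8.7) = 0.615
Iteration 2:
  u = (-4 - (3)·-0.334 - (4)·1.077 - (-2.9)·0.615) / (11.9) = -0.464
  v = (-3 - (-3.1)·-0.464 - (4)·1.077 - (-2)·0.615) / (12.1) = -0.621
  w = (-9 - (-2.2)·-0.464 - (4)·-0.621 - (0.6)·0.615) / (-7.8) = 1.014
  t = (8 - (-0.7)·-0.464 - (-4)·-0.621 - (1)·1.014) / (8.7) = 0.480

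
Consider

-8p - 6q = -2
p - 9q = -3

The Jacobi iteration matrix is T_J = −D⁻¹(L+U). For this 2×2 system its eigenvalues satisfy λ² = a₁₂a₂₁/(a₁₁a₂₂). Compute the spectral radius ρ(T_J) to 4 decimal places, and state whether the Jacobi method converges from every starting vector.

0.2887

a₁₂a₂₁/(a₁₁a₂₂) = (-6)·(1) / ((-8)·(-9)) = -0.083333
ρ = √|-0.083333| = √0.083333 = 0.2887
ρ < 1, so Jacobi converges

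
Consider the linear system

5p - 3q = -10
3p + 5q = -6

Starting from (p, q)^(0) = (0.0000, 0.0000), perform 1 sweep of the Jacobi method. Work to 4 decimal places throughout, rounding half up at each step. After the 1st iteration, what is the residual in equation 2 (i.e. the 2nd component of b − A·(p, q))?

6.0000

Iteration 1:
  p = (-10 - (-3)·0.0000) / (5) = -2.0000
  q = (-6 - (3)·0.0000) / (5) = -1.2000
Residual b − A·x = (-3.6000, 6.0000)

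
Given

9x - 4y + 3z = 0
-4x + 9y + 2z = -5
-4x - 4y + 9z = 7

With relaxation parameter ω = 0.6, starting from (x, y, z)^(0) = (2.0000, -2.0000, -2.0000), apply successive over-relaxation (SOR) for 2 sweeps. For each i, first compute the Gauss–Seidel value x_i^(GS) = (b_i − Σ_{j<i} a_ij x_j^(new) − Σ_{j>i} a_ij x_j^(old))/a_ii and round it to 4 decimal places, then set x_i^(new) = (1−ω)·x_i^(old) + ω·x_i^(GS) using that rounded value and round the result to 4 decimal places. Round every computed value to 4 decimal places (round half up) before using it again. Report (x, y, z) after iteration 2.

Iteration 1:
  x: GS value = (0 - (-4)·-2.0000 - (3)·-2.0000) / (9) = -0.2222;  x ← (1−ω)·2.0000 + ω·-0.2222 = 0.6667
  y: GS value = (-5 - (-4)·0.6667 - (2)·-2.0000) / (9) = 0.1852;  y ← (1−ω)·-2.0000 + ω·0.1852 = -0.6889
  z: GS value = (7 - (-4)·0.6667 - (-4)·-0.6889) / (9) = 0.7679;  z ← (1−ω)·-2.0000 + ω·0.7679 = -0.3393
Iteration 2:
  x: GS value = (0 - (-4)·-0.6889 - (3)·-0.3393) / (9) = -0.1931;  x ← (1−ω)·0.6667 + ω·-0.1931 = 0.1508
  y: GS value = (-5 - (-4)·0.1508 - (2)·-0.3393) / (9) = -0.4131;  y ← (1−ω)·-0.6889 + ω·-0.4131 = -0.5234
  z: GS value = (7 - (-4)·0.1508 - (-4)·-0.5234) / (9) = 0.6122;  z ← (1−ω)·-0.3393 + ω·0.6122 = 0.2316

(0.1508, -0.5234, 0.2316)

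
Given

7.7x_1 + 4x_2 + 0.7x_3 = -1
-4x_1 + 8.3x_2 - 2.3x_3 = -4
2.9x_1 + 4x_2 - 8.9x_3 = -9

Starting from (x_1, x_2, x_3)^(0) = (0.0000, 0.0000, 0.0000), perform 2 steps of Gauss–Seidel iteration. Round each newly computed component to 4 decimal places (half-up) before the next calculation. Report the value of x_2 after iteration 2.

-0.2392

Iteration 1:
  x_1 = (-1 - (4)·0.0000 - (0.7)·0.0000) / (7.7) = -0.1299
  x_2 = (-4 - (-4)·-0.1299 - (-2.3)·0.0000) / (8.3) = -0.5445
  x_3 = (-9 - (2.9)·-0.1299 - (4)·-0.5445) / (-8.9) = 0.7242
Iteration 2:
  x_1 = (-1 - (4)·-0.5445 - (0.7)·0.7242) / (7.7) = 0.0872
  x_2 = (-4 - (-4)·0.0872 - (-2.3)·0.7242) / (8.3) = -0.2392
  x_3 = (-9 - (2.9)·0.0872 - (4)·-0.2392) / (-8.9) = 0.9321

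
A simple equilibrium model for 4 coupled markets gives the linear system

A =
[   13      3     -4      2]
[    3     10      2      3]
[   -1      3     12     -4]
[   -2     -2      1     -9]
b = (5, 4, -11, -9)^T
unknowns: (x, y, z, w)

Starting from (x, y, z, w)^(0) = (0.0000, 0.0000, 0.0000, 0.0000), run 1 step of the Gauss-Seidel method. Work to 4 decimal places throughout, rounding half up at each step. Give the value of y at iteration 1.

0.2846

Iteration 1:
  x = (5 - (3)·0.0000 - (-4)·0.0000 - (2)·0.0000) / (13) = 0.3846
  y = (4 - (3)·0.3846 - (2)·0.0000 - (3)·0.0000) / (10) = 0.2846
  z = (-11 - (-1)·0.3846 - (3)·0.2846 - (-4)·0.0000) / (12) = -0.9558
  w = (-9 - (-2)·0.3846 - (-2)·0.2846 - (1)·-0.9558) / (-9) = 0.7451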